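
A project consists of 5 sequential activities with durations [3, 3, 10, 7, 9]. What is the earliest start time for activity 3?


Activity 3 starts after activities 1 through 2 complete.
Predecessor durations: [3, 3]
ES = 3 + 3 = 6

6


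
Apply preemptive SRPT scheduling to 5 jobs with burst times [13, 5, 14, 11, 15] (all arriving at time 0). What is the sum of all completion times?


Since all jobs arrive at t=0, SRPT equals SPT ordering.
SPT order: [5, 11, 13, 14, 15]
Completion times:
  Job 1: p=5, C=5
  Job 2: p=11, C=16
  Job 3: p=13, C=29
  Job 4: p=14, C=43
  Job 5: p=15, C=58
Total completion time = 5 + 16 + 29 + 43 + 58 = 151

151


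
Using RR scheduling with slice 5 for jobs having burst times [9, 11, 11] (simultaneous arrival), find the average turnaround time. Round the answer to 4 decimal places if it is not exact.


Time quantum = 5
Execution trace:
  J1 runs 5 units, time = 5
  J2 runs 5 units, time = 10
  J3 runs 5 units, time = 15
  J1 runs 4 units, time = 19
  J2 runs 5 units, time = 24
  J3 runs 5 units, time = 29
  J2 runs 1 units, time = 30
  J3 runs 1 units, time = 31
Finish times: [19, 30, 31]
Average turnaround = 80/3 = 26.6667

26.6667


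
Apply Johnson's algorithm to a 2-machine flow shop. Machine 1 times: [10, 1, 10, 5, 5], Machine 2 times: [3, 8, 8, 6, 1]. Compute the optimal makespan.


Apply Johnson's rule:
  Group 1 (a <= b): [(2, 1, 8), (4, 5, 6)]
  Group 2 (a > b): [(3, 10, 8), (1, 10, 3), (5, 5, 1)]
Optimal job order: [2, 4, 3, 1, 5]
Schedule:
  Job 2: M1 done at 1, M2 done at 9
  Job 4: M1 done at 6, M2 done at 15
  Job 3: M1 done at 16, M2 done at 24
  Job 1: M1 done at 26, M2 done at 29
  Job 5: M1 done at 31, M2 done at 32
Makespan = 32

32


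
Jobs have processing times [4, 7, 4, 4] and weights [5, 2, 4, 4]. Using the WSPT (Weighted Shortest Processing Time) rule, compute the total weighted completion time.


Compute p/w ratios and sort ascending (WSPT): [(4, 5), (4, 4), (4, 4), (7, 2)]
Compute weighted completion times:
  Job (p=4,w=5): C=4, w*C=5*4=20
  Job (p=4,w=4): C=8, w*C=4*8=32
  Job (p=4,w=4): C=12, w*C=4*12=48
  Job (p=7,w=2): C=19, w*C=2*19=38
Total weighted completion time = 138

138


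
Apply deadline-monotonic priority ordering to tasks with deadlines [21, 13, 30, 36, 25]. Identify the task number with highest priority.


Sort tasks by relative deadline (ascending):
  Task 2: deadline = 13
  Task 1: deadline = 21
  Task 5: deadline = 25
  Task 3: deadline = 30
  Task 4: deadline = 36
Priority order (highest first): [2, 1, 5, 3, 4]
Highest priority task = 2

2


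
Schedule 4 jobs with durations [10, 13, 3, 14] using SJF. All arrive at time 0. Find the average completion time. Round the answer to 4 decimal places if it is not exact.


SJF order (ascending): [3, 10, 13, 14]
Completion times:
  Job 1: burst=3, C=3
  Job 2: burst=10, C=13
  Job 3: burst=13, C=26
  Job 4: burst=14, C=40
Average completion = 82/4 = 20.5

20.5


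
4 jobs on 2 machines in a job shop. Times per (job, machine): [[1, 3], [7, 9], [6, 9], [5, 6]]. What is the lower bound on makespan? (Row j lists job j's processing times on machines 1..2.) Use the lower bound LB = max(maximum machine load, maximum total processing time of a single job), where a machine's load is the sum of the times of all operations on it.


Machine loads:
  Machine 1: 1 + 7 + 6 + 5 = 19
  Machine 2: 3 + 9 + 9 + 6 = 27
Max machine load = 27
Job totals:
  Job 1: 4
  Job 2: 16
  Job 3: 15
  Job 4: 11
Max job total = 16
Lower bound = max(27, 16) = 27

27


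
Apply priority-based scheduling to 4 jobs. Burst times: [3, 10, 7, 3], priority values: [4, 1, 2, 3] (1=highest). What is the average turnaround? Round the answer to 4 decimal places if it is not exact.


Sort by priority (ascending = highest first):
Order: [(1, 10), (2, 7), (3, 3), (4, 3)]
Completion times:
  Priority 1, burst=10, C=10
  Priority 2, burst=7, C=17
  Priority 3, burst=3, C=20
  Priority 4, burst=3, C=23
Average turnaround = 70/4 = 17.5

17.5


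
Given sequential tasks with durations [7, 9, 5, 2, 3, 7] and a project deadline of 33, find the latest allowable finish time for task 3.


LF(activity 3) = deadline - sum of successor durations
Successors: activities 4 through 6 with durations [2, 3, 7]
Sum of successor durations = 12
LF = 33 - 12 = 21

21


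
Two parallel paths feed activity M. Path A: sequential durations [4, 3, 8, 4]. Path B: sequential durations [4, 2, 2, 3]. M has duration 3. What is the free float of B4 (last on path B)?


ES(B4) = sum of predecessors on chain B = 8
EF(B4) = ES + duration = 8 + 3 = 11
Successor of B4 is M. ES(M) = max(sum(A), sum(B)) = max(19, 11) = 19
Free float = ES(successor) - EF(current) = 19 - 11 = 8

8


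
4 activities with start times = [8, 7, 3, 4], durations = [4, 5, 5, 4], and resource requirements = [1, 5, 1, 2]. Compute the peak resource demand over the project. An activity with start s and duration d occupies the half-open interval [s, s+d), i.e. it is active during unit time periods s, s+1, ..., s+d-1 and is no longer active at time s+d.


Each activity i is active on [start_i, start_i + duration_i).
Compute total resource usage per time slot:
  t=0: active resources = [], total = 0
  t=1: active resources = [], total = 0
  t=2: active resources = [], total = 0
  t=3: active resources = [1], total = 1
  t=4: active resources = [1, 2], total = 3
  t=5: active resources = [1, 2], total = 3
  t=6: active resources = [1, 2], total = 3
  t=7: active resources = [5, 1, 2], total = 8
  t=8: active resources = [1, 5], total = 6
  t=9: active resources = [1, 5], total = 6
  t=10: active resources = [1, 5], total = 6
  t=11: active resources = [1, 5], total = 6
Peak resource demand = 8

8


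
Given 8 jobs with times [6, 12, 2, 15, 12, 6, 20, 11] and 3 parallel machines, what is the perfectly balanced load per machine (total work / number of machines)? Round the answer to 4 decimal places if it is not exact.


Total processing time = 6 + 12 + 2 + 15 + 12 + 6 + 20 + 11 = 84
Number of machines = 3
Ideal balanced load = 84 / 3 = 28.0

28.0


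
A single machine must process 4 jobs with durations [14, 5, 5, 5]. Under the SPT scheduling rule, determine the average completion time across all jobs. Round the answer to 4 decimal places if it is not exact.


Sort jobs by processing time (SPT order): [5, 5, 5, 14]
Compute completion times sequentially:
  Job 1: processing = 5, completes at 5
  Job 2: processing = 5, completes at 10
  Job 3: processing = 5, completes at 15
  Job 4: processing = 14, completes at 29
Sum of completion times = 59
Average completion time = 59/4 = 14.75

14.75


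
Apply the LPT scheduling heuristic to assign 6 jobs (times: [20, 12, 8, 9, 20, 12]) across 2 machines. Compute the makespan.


Sort jobs in decreasing order (LPT): [20, 20, 12, 12, 9, 8]
Assign each job to the least loaded machine:
  Machine 1: jobs [20, 12, 9], load = 41
  Machine 2: jobs [20, 12, 8], load = 40
Makespan = max load = 41

41


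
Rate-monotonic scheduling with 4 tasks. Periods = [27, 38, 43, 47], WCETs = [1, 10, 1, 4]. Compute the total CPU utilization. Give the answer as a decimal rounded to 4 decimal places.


Compute individual utilizations (exact fractions):
  Task 1: C/T = 1/27 (approx. 0.037)
  Task 2: C/T = 10/38 = 5/19 (approx. 0.2632)
  Task 3: C/T = 1/43 (approx. 0.0233)
  Task 4: C/T = 4/47 (approx. 0.0851)
Total utilization U = 1/27 + 5/19 + 1/43 + 4/47 = 423581/1036773
Rounded to 4 decimal places: U = 0.4086
RM (Liu & Layland) bound for 4 tasks = 0.756828; compare with U = 423581/1036773 (approx. 0.408557)
U <= bound, so schedulable by RM sufficient condition.

0.4086


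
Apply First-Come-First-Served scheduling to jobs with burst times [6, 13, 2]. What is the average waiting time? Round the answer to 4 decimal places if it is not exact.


FCFS order (as given): [6, 13, 2]
Waiting times:
  Job 1: wait = 0
  Job 2: wait = 6
  Job 3: wait = 19
Sum of waiting times = 25
Average waiting time = 25/3 = 8.3333

8.3333


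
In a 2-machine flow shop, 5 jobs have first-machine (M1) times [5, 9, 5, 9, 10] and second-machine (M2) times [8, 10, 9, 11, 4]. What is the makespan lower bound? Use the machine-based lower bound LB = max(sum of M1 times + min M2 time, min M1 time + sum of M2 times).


LB1 = sum(M1 times) + min(M2 times) = 38 + 4 = 42
LB2 = min(M1 times) + sum(M2 times) = 5 + 42 = 47
Lower bound = max(LB1, LB2) = max(42, 47) = 47

47


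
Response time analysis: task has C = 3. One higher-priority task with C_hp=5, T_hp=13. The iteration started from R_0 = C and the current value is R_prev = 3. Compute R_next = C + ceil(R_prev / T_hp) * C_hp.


R_next = C + ceil(R_prev / T_hp) * C_hp
ceil(3 / 13) = ceil(0.2308) = 1
Interference = 1 * 5 = 5
R_next = 3 + 5 = 8

8


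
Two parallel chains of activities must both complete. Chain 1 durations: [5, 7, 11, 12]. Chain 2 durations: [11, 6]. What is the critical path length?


Path A total = 5 + 7 + 11 + 12 = 35
Path B total = 11 + 6 = 17
Critical path = longest path = max(35, 17) = 35

35


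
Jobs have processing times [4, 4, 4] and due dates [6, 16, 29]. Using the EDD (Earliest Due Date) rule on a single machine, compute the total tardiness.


Sort by due date (EDD order): [(4, 6), (4, 16), (4, 29)]
Compute completion times and tardiness:
  Job 1: p=4, d=6, C=4, tardiness=max(0,4-6)=0
  Job 2: p=4, d=16, C=8, tardiness=max(0,8-16)=0
  Job 3: p=4, d=29, C=12, tardiness=max(0,12-29)=0
Total tardiness = 0

0


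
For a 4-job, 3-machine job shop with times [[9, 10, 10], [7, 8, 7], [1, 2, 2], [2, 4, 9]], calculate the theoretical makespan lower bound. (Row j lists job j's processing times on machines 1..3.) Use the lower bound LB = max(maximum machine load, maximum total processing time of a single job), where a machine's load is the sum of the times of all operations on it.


Machine loads:
  Machine 1: 9 + 7 + 1 + 2 = 19
  Machine 2: 10 + 8 + 2 + 4 = 24
  Machine 3: 10 + 7 + 2 + 9 = 28
Max machine load = 28
Job totals:
  Job 1: 29
  Job 2: 22
  Job 3: 5
  Job 4: 15
Max job total = 29
Lower bound = max(28, 29) = 29

29


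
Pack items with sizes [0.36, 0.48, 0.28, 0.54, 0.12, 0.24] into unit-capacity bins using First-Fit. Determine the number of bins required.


Place items sequentially using First-Fit:
  Item 0.36 -> new Bin 1
  Item 0.48 -> Bin 1 (now 0.84)
  Item 0.28 -> new Bin 2
  Item 0.54 -> Bin 2 (now 0.82)
  Item 0.12 -> Bin 1 (now 0.96)
  Item 0.24 -> new Bin 3
Total bins used = 3

3


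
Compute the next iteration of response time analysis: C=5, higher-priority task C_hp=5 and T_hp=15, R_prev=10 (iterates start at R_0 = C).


R_next = C + ceil(R_prev / T_hp) * C_hp
ceil(10 / 15) = ceil(0.6667) = 1
Interference = 1 * 5 = 5
R_next = 5 + 5 = 10
R_next = R_prev, so the iteration has converged (response time = 10).

10


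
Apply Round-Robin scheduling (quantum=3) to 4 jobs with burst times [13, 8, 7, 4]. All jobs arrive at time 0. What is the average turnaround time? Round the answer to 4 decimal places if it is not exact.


Time quantum = 3
Execution trace:
  J1 runs 3 units, time = 3
  J2 runs 3 units, time = 6
  J3 runs 3 units, time = 9
  J4 runs 3 units, time = 12
  J1 runs 3 units, time = 15
  J2 runs 3 units, time = 18
  J3 runs 3 units, time = 21
  J4 runs 1 units, time = 22
  J1 runs 3 units, time = 25
  J2 runs 2 units, time = 27
  J3 runs 1 units, time = 28
  J1 runs 3 units, time = 31
  J1 runs 1 units, time = 32
Finish times: [32, 27, 28, 22]
Average turnaround = 109/4 = 27.25

27.25


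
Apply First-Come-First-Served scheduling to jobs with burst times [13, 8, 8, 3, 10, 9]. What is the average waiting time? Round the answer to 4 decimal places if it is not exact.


FCFS order (as given): [13, 8, 8, 3, 10, 9]
Waiting times:
  Job 1: wait = 0
  Job 2: wait = 13
  Job 3: wait = 21
  Job 4: wait = 29
  Job 5: wait = 32
  Job 6: wait = 42
Sum of waiting times = 137
Average waiting time = 137/6 = 22.8333

22.8333


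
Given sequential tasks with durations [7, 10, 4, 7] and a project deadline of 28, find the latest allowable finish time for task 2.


LF(activity 2) = deadline - sum of successor durations
Successors: activities 3 through 4 with durations [4, 7]
Sum of successor durations = 11
LF = 28 - 11 = 17

17


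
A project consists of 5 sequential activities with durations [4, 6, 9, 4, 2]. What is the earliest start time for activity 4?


Activity 4 starts after activities 1 through 3 complete.
Predecessor durations: [4, 6, 9]
ES = 4 + 6 + 9 = 19

19


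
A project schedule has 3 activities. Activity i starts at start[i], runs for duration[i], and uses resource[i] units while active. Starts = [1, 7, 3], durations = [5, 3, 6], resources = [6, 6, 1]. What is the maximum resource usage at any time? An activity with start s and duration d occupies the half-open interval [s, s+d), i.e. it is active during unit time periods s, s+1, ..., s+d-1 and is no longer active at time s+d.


Each activity i is active on [start_i, start_i + duration_i).
Compute total resource usage per time slot:
  t=0: active resources = [], total = 0
  t=1: active resources = [6], total = 6
  t=2: active resources = [6], total = 6
  t=3: active resources = [6, 1], total = 7
  t=4: active resources = [6, 1], total = 7
  t=5: active resources = [6, 1], total = 7
  t=6: active resources = [1], total = 1
  t=7: active resources = [6, 1], total = 7
  t=8: active resources = [6, 1], total = 7
  t=9: active resources = [6], total = 6
Peak resource demand = 7

7


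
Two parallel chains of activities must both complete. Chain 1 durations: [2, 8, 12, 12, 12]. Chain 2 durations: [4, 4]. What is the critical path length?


Path A total = 2 + 8 + 12 + 12 + 12 = 46
Path B total = 4 + 4 = 8
Critical path = longest path = max(46, 8) = 46

46


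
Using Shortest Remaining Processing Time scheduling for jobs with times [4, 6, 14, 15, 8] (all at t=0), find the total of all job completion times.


Since all jobs arrive at t=0, SRPT equals SPT ordering.
SPT order: [4, 6, 8, 14, 15]
Completion times:
  Job 1: p=4, C=4
  Job 2: p=6, C=10
  Job 3: p=8, C=18
  Job 4: p=14, C=32
  Job 5: p=15, C=47
Total completion time = 4 + 10 + 18 + 32 + 47 = 111

111


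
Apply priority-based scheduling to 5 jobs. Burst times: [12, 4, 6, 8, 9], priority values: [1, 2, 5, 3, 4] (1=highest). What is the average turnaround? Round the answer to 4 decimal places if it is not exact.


Sort by priority (ascending = highest first):
Order: [(1, 12), (2, 4), (3, 8), (4, 9), (5, 6)]
Completion times:
  Priority 1, burst=12, C=12
  Priority 2, burst=4, C=16
  Priority 3, burst=8, C=24
  Priority 4, burst=9, C=33
  Priority 5, burst=6, C=39
Average turnaround = 124/5 = 24.8

24.8


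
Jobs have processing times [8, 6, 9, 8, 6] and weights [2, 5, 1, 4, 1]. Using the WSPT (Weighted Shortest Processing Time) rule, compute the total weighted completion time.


Compute p/w ratios and sort ascending (WSPT): [(6, 5), (8, 4), (8, 2), (6, 1), (9, 1)]
Compute weighted completion times:
  Job (p=6,w=5): C=6, w*C=5*6=30
  Job (p=8,w=4): C=14, w*C=4*14=56
  Job (p=8,w=2): C=22, w*C=2*22=44
  Job (p=6,w=1): C=28, w*C=1*28=28
  Job (p=9,w=1): C=37, w*C=1*37=37
Total weighted completion time = 195

195


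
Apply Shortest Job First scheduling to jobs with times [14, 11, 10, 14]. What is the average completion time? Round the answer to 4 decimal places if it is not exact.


SJF order (ascending): [10, 11, 14, 14]
Completion times:
  Job 1: burst=10, C=10
  Job 2: burst=11, C=21
  Job 3: burst=14, C=35
  Job 4: burst=14, C=49
Average completion = 115/4 = 28.75

28.75


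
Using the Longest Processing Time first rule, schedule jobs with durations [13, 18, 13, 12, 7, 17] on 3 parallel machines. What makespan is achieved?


Sort jobs in decreasing order (LPT): [18, 17, 13, 13, 12, 7]
Assign each job to the least loaded machine:
  Machine 1: jobs [18, 7], load = 25
  Machine 2: jobs [17, 12], load = 29
  Machine 3: jobs [13, 13], load = 26
Makespan = max load = 29

29


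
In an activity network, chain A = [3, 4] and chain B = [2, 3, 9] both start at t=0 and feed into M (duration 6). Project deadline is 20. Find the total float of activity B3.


Forward pass: ES(B3) = sum of predecessors on chain B = 5
EF = ES + duration = 5 + 9 = 14
Backward pass: LF(M) = deadline = 20; LS(M) = 20 - 6 = 14
LF(B3) = LS(M) - sum(successors on chain B) = 14 - 0 = 14
LS = LF - duration = 14 - 9 = 5
Total float = LS - ES = 5 - 5 = 0

0


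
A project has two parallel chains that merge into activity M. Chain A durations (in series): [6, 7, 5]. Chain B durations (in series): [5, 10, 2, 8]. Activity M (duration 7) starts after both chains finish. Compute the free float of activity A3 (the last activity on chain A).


ES(A3) = sum of predecessors on chain A = 13
EF(A3) = ES + duration = 13 + 5 = 18
Successor of A3 is M. ES(M) = max(sum(A), sum(B)) = max(18, 25) = 25
Free float = ES(successor) - EF(current) = 25 - 18 = 7

7


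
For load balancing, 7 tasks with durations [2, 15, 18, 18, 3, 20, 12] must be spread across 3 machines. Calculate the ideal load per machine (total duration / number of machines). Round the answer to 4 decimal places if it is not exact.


Total processing time = 2 + 15 + 18 + 18 + 3 + 20 + 12 = 88
Number of machines = 3
Ideal balanced load = 88 / 3 = 29.3333

29.3333


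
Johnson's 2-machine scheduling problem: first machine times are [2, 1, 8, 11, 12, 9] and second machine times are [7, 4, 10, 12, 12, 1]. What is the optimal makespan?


Apply Johnson's rule:
  Group 1 (a <= b): [(2, 1, 4), (1, 2, 7), (3, 8, 10), (4, 11, 12), (5, 12, 12)]
  Group 2 (a > b): [(6, 9, 1)]
Optimal job order: [2, 1, 3, 4, 5, 6]
Schedule:
  Job 2: M1 done at 1, M2 done at 5
  Job 1: M1 done at 3, M2 done at 12
  Job 3: M1 done at 11, M2 done at 22
  Job 4: M1 done at 22, M2 done at 34
  Job 5: M1 done at 34, M2 done at 46
  Job 6: M1 done at 43, M2 done at 47
Makespan = 47

47


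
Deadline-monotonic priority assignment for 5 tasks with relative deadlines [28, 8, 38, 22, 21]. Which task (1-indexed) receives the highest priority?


Sort tasks by relative deadline (ascending):
  Task 2: deadline = 8
  Task 5: deadline = 21
  Task 4: deadline = 22
  Task 1: deadline = 28
  Task 3: deadline = 38
Priority order (highest first): [2, 5, 4, 1, 3]
Highest priority task = 2

2


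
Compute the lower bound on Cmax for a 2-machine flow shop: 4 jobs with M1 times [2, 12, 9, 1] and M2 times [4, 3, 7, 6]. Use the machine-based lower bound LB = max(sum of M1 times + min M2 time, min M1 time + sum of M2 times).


LB1 = sum(M1 times) + min(M2 times) = 24 + 3 = 27
LB2 = min(M1 times) + sum(M2 times) = 1 + 20 = 21
Lower bound = max(LB1, LB2) = max(27, 21) = 27

27


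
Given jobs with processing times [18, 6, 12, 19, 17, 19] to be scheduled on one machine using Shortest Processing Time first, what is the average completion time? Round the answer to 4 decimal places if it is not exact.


Sort jobs by processing time (SPT order): [6, 12, 17, 18, 19, 19]
Compute completion times sequentially:
  Job 1: processing = 6, completes at 6
  Job 2: processing = 12, completes at 18
  Job 3: processing = 17, completes at 35
  Job 4: processing = 18, completes at 53
  Job 5: processing = 19, completes at 72
  Job 6: processing = 19, completes at 91
Sum of completion times = 275
Average completion time = 275/6 = 45.8333

45.8333


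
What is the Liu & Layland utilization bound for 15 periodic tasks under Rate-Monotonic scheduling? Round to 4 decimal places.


Compute 2^(1/15) = 1.0472941228
Subtract 1: 1.0472941228 - 1 = 0.0472941228
Multiply by n: 15 * 0.0472941228 = 0.7094118420
Round to 4 dp: 0.7094

0.7094


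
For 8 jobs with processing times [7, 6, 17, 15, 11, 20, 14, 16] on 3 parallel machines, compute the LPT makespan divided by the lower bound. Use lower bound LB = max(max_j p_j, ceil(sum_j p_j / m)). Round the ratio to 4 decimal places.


LPT order: [20, 17, 16, 15, 14, 11, 7, 6]
Machine loads after assignment: [38, 37, 31]
LPT makespan = 38
Lower bound = max(max_job, ceil(total/3)) = max(20, 36) = 36
Ratio = 38 / 36 = 1.0556

1.0556


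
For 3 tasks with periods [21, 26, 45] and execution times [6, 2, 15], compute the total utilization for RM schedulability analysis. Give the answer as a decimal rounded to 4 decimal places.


Compute individual utilizations (exact fractions):
  Task 1: C/T = 6/21 = 2/7 (approx. 0.2857)
  Task 2: C/T = 2/26 = 1/13 (approx. 0.0769)
  Task 3: C/T = 15/45 = 1/3 (approx. 0.3333)
Total utilization U = 2/7 + 1/13 + 1/3 = 190/273
Rounded to 4 decimal places: U = 0.6960
RM (Liu & Layland) bound for 3 tasks = 0.779763; compare with U = 190/273 (approx. 0.695971)
U <= bound, so schedulable by RM sufficient condition.

0.6960


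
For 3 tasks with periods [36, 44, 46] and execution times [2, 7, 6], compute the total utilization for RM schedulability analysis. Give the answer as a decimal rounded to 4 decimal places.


Compute individual utilizations (exact fractions):
  Task 1: C/T = 2/36 = 1/18 (approx. 0.0556)
  Task 2: C/T = 7/44 (approx. 0.1591)
  Task 3: C/T = 6/46 = 3/23 (approx. 0.1304)
Total utilization U = 1/18 + 7/44 + 3/23 = 3143/9108
Rounded to 4 decimal places: U = 0.3451
RM (Liu & Layland) bound for 3 tasks = 0.779763; compare with U = 3143/9108 (approx. 0.345081)
U <= bound, so schedulable by RM sufficient condition.

0.3451


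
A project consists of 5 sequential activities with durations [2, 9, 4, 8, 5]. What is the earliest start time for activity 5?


Activity 5 starts after activities 1 through 4 complete.
Predecessor durations: [2, 9, 4, 8]
ES = 2 + 9 + 4 + 8 = 23

23


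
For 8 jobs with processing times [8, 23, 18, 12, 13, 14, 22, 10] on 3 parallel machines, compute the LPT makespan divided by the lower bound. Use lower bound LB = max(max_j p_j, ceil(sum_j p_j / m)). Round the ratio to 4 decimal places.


LPT order: [23, 22, 18, 14, 13, 12, 10, 8]
Machine loads after assignment: [43, 35, 42]
LPT makespan = 43
Lower bound = max(max_job, ceil(total/3)) = max(23, 40) = 40
Ratio = 43 / 40 = 1.075

1.075


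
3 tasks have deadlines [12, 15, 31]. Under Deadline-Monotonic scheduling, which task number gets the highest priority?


Sort tasks by relative deadline (ascending):
  Task 1: deadline = 12
  Task 2: deadline = 15
  Task 3: deadline = 31
Priority order (highest first): [1, 2, 3]
Highest priority task = 1

1


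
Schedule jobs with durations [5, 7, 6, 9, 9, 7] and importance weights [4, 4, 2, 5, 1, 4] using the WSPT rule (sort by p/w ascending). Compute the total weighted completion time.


Compute p/w ratios and sort ascending (WSPT): [(5, 4), (7, 4), (7, 4), (9, 5), (6, 2), (9, 1)]
Compute weighted completion times:
  Job (p=5,w=4): C=5, w*C=4*5=20
  Job (p=7,w=4): C=12, w*C=4*12=48
  Job (p=7,w=4): C=19, w*C=4*19=76
  Job (p=9,w=5): C=28, w*C=5*28=140
  Job (p=6,w=2): C=34, w*C=2*34=68
  Job (p=9,w=1): C=43, w*C=1*43=43
Total weighted completion time = 395

395


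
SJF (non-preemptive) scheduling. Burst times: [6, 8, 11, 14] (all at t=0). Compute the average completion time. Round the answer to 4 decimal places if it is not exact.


SJF order (ascending): [6, 8, 11, 14]
Completion times:
  Job 1: burst=6, C=6
  Job 2: burst=8, C=14
  Job 3: burst=11, C=25
  Job 4: burst=14, C=39
Average completion = 84/4 = 21.0

21.0


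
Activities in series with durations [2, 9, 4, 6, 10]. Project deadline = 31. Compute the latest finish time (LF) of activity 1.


LF(activity 1) = deadline - sum of successor durations
Successors: activities 2 through 5 with durations [9, 4, 6, 10]
Sum of successor durations = 29
LF = 31 - 29 = 2

2


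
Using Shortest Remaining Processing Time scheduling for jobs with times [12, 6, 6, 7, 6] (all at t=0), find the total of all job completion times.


Since all jobs arrive at t=0, SRPT equals SPT ordering.
SPT order: [6, 6, 6, 7, 12]
Completion times:
  Job 1: p=6, C=6
  Job 2: p=6, C=12
  Job 3: p=6, C=18
  Job 4: p=7, C=25
  Job 5: p=12, C=37
Total completion time = 6 + 12 + 18 + 25 + 37 = 98

98


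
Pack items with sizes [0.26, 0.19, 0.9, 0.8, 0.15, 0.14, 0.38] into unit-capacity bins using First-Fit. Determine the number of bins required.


Place items sequentially using First-Fit:
  Item 0.26 -> new Bin 1
  Item 0.19 -> Bin 1 (now 0.45)
  Item 0.9 -> new Bin 2
  Item 0.8 -> new Bin 3
  Item 0.15 -> Bin 1 (now 0.6)
  Item 0.14 -> Bin 1 (now 0.74)
  Item 0.38 -> new Bin 4
Total bins used = 4

4


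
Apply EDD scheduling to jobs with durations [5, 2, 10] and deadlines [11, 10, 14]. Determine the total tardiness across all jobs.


Sort by due date (EDD order): [(2, 10), (5, 11), (10, 14)]
Compute completion times and tardiness:
  Job 1: p=2, d=10, C=2, tardiness=max(0,2-10)=0
  Job 2: p=5, d=11, C=7, tardiness=max(0,7-11)=0
  Job 3: p=10, d=14, C=17, tardiness=max(0,17-14)=3
Total tardiness = 3

3


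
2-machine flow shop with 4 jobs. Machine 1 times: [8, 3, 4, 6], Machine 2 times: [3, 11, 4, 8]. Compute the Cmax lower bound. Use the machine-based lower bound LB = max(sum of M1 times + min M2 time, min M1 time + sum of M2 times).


LB1 = sum(M1 times) + min(M2 times) = 21 + 3 = 24
LB2 = min(M1 times) + sum(M2 times) = 3 + 26 = 29
Lower bound = max(LB1, LB2) = max(24, 29) = 29

29


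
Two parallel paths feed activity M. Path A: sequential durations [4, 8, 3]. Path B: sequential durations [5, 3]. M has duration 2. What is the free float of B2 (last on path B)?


ES(B2) = sum of predecessors on chain B = 5
EF(B2) = ES + duration = 5 + 3 = 8
Successor of B2 is M. ES(M) = max(sum(A), sum(B)) = max(15, 8) = 15
Free float = ES(successor) - EF(current) = 15 - 8 = 7

7


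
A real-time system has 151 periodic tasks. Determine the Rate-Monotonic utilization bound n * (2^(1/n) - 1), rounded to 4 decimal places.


Compute 2^(1/151) = 1.0046009306
Subtract 1: 1.0046009306 - 1 = 0.0046009306
Multiply by n: 151 * 0.0046009306 = 0.6947405206
Round to 4 dp: 0.6947

0.6947


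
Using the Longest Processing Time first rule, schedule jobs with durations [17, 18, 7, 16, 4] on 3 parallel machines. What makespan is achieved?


Sort jobs in decreasing order (LPT): [18, 17, 16, 7, 4]
Assign each job to the least loaded machine:
  Machine 1: jobs [18], load = 18
  Machine 2: jobs [17, 4], load = 21
  Machine 3: jobs [16, 7], load = 23
Makespan = max load = 23

23


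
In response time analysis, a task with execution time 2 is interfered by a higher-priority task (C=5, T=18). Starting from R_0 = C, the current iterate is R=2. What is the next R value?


R_next = C + ceil(R_prev / T_hp) * C_hp
ceil(2 / 18) = ceil(0.1111) = 1
Interference = 1 * 5 = 5
R_next = 2 + 5 = 7

7


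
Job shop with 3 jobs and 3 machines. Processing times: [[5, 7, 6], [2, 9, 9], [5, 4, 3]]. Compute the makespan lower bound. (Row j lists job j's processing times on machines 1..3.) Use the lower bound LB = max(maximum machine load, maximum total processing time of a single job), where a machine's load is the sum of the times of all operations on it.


Machine loads:
  Machine 1: 5 + 2 + 5 = 12
  Machine 2: 7 + 9 + 4 = 20
  Machine 3: 6 + 9 + 3 = 18
Max machine load = 20
Job totals:
  Job 1: 18
  Job 2: 20
  Job 3: 12
Max job total = 20
Lower bound = max(20, 20) = 20

20


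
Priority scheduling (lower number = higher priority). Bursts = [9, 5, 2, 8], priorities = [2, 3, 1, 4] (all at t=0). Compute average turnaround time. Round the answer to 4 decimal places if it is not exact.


Sort by priority (ascending = highest first):
Order: [(1, 2), (2, 9), (3, 5), (4, 8)]
Completion times:
  Priority 1, burst=2, C=2
  Priority 2, burst=9, C=11
  Priority 3, burst=5, C=16
  Priority 4, burst=8, C=24
Average turnaround = 53/4 = 13.25

13.25


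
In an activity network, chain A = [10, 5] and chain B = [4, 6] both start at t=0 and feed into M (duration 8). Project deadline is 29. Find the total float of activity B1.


Forward pass: ES(B1) = sum of predecessors on chain B = 0
EF = ES + duration = 0 + 4 = 4
Backward pass: LF(M) = deadline = 29; LS(M) = 29 - 8 = 21
LF(B1) = LS(M) - sum(successors on chain B) = 21 - 6 = 15
LS = LF - duration = 15 - 4 = 11
Total float = LS - ES = 11 - 0 = 11

11


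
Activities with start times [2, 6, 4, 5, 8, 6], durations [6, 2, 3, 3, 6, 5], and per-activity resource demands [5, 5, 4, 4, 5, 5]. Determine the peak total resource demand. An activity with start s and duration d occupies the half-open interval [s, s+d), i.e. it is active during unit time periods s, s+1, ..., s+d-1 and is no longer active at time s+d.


Each activity i is active on [start_i, start_i + duration_i).
Compute total resource usage per time slot:
  t=0: active resources = [], total = 0
  t=1: active resources = [], total = 0
  t=2: active resources = [5], total = 5
  t=3: active resources = [5], total = 5
  t=4: active resources = [5, 4], total = 9
  t=5: active resources = [5, 4, 4], total = 13
  t=6: active resources = [5, 5, 4, 4, 5], total = 23
  t=7: active resources = [5, 5, 4, 5], total = 19
  t=8: active resources = [5, 5], total = 10
  t=9: active resources = [5, 5], total = 10
  t=10: active resources = [5, 5], total = 10
  t=11: active resources = [5], total = 5
  t=12: active resources = [5], total = 5
  t=13: active resources = [5], total = 5
Peak resource demand = 23

23


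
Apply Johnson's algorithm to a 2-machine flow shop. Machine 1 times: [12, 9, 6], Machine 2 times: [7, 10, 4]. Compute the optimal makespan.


Apply Johnson's rule:
  Group 1 (a <= b): [(2, 9, 10)]
  Group 2 (a > b): [(1, 12, 7), (3, 6, 4)]
Optimal job order: [2, 1, 3]
Schedule:
  Job 2: M1 done at 9, M2 done at 19
  Job 1: M1 done at 21, M2 done at 28
  Job 3: M1 done at 27, M2 done at 32
Makespan = 32

32


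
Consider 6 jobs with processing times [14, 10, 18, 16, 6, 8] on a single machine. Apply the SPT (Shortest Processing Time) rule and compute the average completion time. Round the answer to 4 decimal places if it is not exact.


Sort jobs by processing time (SPT order): [6, 8, 10, 14, 16, 18]
Compute completion times sequentially:
  Job 1: processing = 6, completes at 6
  Job 2: processing = 8, completes at 14
  Job 3: processing = 10, completes at 24
  Job 4: processing = 14, completes at 38
  Job 5: processing = 16, completes at 54
  Job 6: processing = 18, completes at 72
Sum of completion times = 208
Average completion time = 208/6 = 34.6667

34.6667


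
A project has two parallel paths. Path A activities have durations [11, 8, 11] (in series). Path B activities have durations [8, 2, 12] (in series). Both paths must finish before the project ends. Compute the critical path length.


Path A total = 11 + 8 + 11 = 30
Path B total = 8 + 2 + 12 = 22
Critical path = longest path = max(30, 22) = 30

30


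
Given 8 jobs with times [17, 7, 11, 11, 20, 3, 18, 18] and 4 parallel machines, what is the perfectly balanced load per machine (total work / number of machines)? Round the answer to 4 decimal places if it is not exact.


Total processing time = 17 + 7 + 11 + 11 + 20 + 3 + 18 + 18 = 105
Number of machines = 4
Ideal balanced load = 105 / 4 = 26.25

26.25


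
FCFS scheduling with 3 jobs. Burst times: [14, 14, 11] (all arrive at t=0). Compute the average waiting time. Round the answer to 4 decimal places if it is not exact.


FCFS order (as given): [14, 14, 11]
Waiting times:
  Job 1: wait = 0
  Job 2: wait = 14
  Job 3: wait = 28
Sum of waiting times = 42
Average waiting time = 42/3 = 14.0

14.0


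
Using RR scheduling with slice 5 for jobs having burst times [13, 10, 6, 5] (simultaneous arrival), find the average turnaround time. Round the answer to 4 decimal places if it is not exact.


Time quantum = 5
Execution trace:
  J1 runs 5 units, time = 5
  J2 runs 5 units, time = 10
  J3 runs 5 units, time = 15
  J4 runs 5 units, time = 20
  J1 runs 5 units, time = 25
  J2 runs 5 units, time = 30
  J3 runs 1 units, time = 31
  J1 runs 3 units, time = 34
Finish times: [34, 30, 31, 20]
Average turnaround = 115/4 = 28.75

28.75


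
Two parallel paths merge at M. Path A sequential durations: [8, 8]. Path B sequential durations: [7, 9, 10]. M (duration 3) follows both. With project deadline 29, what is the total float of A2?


Forward pass: ES(A2) = sum of predecessors on chain A = 8
EF = ES + duration = 8 + 8 = 16
Backward pass: LF(M) = deadline = 29; LS(M) = 29 - 3 = 26
LF(A2) = LS(M) - sum(successors on chain A) = 26 - 0 = 26
LS = LF - duration = 26 - 8 = 18
Total float = LS - ES = 18 - 8 = 10

10


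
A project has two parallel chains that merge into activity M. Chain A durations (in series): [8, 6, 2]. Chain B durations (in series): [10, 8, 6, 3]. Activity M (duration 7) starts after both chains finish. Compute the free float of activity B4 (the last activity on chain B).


ES(B4) = sum of predecessors on chain B = 24
EF(B4) = ES + duration = 24 + 3 = 27
Successor of B4 is M. ES(M) = max(sum(A), sum(B)) = max(16, 27) = 27
Free float = ES(successor) - EF(current) = 27 - 27 = 0

0


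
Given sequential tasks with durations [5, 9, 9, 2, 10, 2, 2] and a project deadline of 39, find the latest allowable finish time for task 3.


LF(activity 3) = deadline - sum of successor durations
Successors: activities 4 through 7 with durations [2, 10, 2, 2]
Sum of successor durations = 16
LF = 39 - 16 = 23

23


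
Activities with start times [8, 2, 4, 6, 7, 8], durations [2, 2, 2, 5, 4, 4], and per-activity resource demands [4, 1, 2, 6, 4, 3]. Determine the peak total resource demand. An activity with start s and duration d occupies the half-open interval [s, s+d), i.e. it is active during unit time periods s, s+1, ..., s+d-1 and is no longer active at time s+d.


Each activity i is active on [start_i, start_i + duration_i).
Compute total resource usage per time slot:
  t=0: active resources = [], total = 0
  t=1: active resources = [], total = 0
  t=2: active resources = [1], total = 1
  t=3: active resources = [1], total = 1
  t=4: active resources = [2], total = 2
  t=5: active resources = [2], total = 2
  t=6: active resources = [6], total = 6
  t=7: active resources = [6, 4], total = 10
  t=8: active resources = [4, 6, 4, 3], total = 17
  t=9: active resources = [4, 6, 4, 3], total = 17
  t=10: active resources = [6, 4, 3], total = 13
  t=11: active resources = [3], total = 3
Peak resource demand = 17

17


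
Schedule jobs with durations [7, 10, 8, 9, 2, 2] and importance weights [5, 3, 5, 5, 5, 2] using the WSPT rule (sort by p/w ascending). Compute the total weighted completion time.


Compute p/w ratios and sort ascending (WSPT): [(2, 5), (2, 2), (7, 5), (8, 5), (9, 5), (10, 3)]
Compute weighted completion times:
  Job (p=2,w=5): C=2, w*C=5*2=10
  Job (p=2,w=2): C=4, w*C=2*4=8
  Job (p=7,w=5): C=11, w*C=5*11=55
  Job (p=8,w=5): C=19, w*C=5*19=95
  Job (p=9,w=5): C=28, w*C=5*28=140
  Job (p=10,w=3): C=38, w*C=3*38=114
Total weighted completion time = 422

422


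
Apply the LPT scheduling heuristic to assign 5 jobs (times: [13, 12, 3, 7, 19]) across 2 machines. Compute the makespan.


Sort jobs in decreasing order (LPT): [19, 13, 12, 7, 3]
Assign each job to the least loaded machine:
  Machine 1: jobs [19, 7], load = 26
  Machine 2: jobs [13, 12, 3], load = 28
Makespan = max load = 28

28


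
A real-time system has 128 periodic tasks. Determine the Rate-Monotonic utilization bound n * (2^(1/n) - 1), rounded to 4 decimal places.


Compute 2^(1/128) = 1.0054299011
Subtract 1: 1.0054299011 - 1 = 0.0054299011
Multiply by n: 128 * 0.0054299011 = 0.6950273408
Round to 4 dp: 0.6950

0.6950


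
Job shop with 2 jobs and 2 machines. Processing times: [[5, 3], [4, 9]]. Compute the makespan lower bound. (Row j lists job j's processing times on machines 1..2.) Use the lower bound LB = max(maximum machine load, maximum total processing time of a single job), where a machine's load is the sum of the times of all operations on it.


Machine loads:
  Machine 1: 5 + 4 = 9
  Machine 2: 3 + 9 = 12
Max machine load = 12
Job totals:
  Job 1: 8
  Job 2: 13
Max job total = 13
Lower bound = max(12, 13) = 13

13


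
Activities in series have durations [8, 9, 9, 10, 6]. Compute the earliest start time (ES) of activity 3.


Activity 3 starts after activities 1 through 2 complete.
Predecessor durations: [8, 9]
ES = 8 + 9 = 17

17


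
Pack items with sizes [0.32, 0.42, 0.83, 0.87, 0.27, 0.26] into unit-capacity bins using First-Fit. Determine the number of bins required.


Place items sequentially using First-Fit:
  Item 0.32 -> new Bin 1
  Item 0.42 -> Bin 1 (now 0.74)
  Item 0.83 -> new Bin 2
  Item 0.87 -> new Bin 3
  Item 0.27 -> new Bin 4
  Item 0.26 -> Bin 1 (now 1.0)
Total bins used = 4

4


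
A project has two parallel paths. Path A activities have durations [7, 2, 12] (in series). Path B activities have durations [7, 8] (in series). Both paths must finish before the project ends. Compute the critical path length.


Path A total = 7 + 2 + 12 = 21
Path B total = 7 + 8 = 15
Critical path = longest path = max(21, 15) = 21

21


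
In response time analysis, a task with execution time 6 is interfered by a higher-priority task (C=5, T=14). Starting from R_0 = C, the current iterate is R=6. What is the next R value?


R_next = C + ceil(R_prev / T_hp) * C_hp
ceil(6 / 14) = ceil(0.4286) = 1
Interference = 1 * 5 = 5
R_next = 6 + 5 = 11

11


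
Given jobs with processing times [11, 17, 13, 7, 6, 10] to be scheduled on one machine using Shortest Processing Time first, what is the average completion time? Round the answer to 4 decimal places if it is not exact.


Sort jobs by processing time (SPT order): [6, 7, 10, 11, 13, 17]
Compute completion times sequentially:
  Job 1: processing = 6, completes at 6
  Job 2: processing = 7, completes at 13
  Job 3: processing = 10, completes at 23
  Job 4: processing = 11, completes at 34
  Job 5: processing = 13, completes at 47
  Job 6: processing = 17, completes at 64
Sum of completion times = 187
Average completion time = 187/6 = 31.1667

31.1667


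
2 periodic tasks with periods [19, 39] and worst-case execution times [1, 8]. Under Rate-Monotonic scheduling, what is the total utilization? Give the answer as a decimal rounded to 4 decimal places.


Compute individual utilizations (exact fractions):
  Task 1: C/T = 1/19 (approx. 0.0526)
  Task 2: C/T = 8/39 (approx. 0.2051)
Total utilization U = 1/19 + 8/39 = 191/741
Rounded to 4 decimal places: U = 0.2578
RM (Liu & Layland) bound for 2 tasks = 0.828427; compare with U = 191/741 (approx. 0.257760)
U <= bound, so schedulable by RM sufficient condition.

0.2578


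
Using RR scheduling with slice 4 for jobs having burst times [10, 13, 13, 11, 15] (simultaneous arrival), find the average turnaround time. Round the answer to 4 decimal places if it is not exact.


Time quantum = 4
Execution trace:
  J1 runs 4 units, time = 4
  J2 runs 4 units, time = 8
  J3 runs 4 units, time = 12
  J4 runs 4 units, time = 16
  J5 runs 4 units, time = 20
  J1 runs 4 units, time = 24
  J2 runs 4 units, time = 28
  J3 runs 4 units, time = 32
  J4 runs 4 units, time = 36
  J5 runs 4 units, time = 40
  J1 runs 2 units, time = 42
  J2 runs 4 units, time = 46
  J3 runs 4 units, time = 50
  J4 runs 3 units, time = 53
  J5 runs 4 units, time = 57
  J2 runs 1 units, time = 58
  J3 runs 1 units, time = 59
  J5 runs 3 units, time = 62
Finish times: [42, 58, 59, 53, 62]
Average turnaround = 274/5 = 54.8

54.8


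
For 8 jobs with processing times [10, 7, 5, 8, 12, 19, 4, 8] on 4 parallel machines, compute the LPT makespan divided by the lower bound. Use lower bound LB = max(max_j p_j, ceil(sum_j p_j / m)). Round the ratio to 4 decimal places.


LPT order: [19, 12, 10, 8, 8, 7, 5, 4]
Machine loads after assignment: [19, 17, 17, 20]
LPT makespan = 20
Lower bound = max(max_job, ceil(total/4)) = max(19, 19) = 19
Ratio = 20 / 19 = 1.0526

1.0526


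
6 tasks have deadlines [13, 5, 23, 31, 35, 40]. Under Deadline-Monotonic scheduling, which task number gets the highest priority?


Sort tasks by relative deadline (ascending):
  Task 2: deadline = 5
  Task 1: deadline = 13
  Task 3: deadline = 23
  Task 4: deadline = 31
  Task 5: deadline = 35
  Task 6: deadline = 40
Priority order (highest first): [2, 1, 3, 4, 5, 6]
Highest priority task = 2

2
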